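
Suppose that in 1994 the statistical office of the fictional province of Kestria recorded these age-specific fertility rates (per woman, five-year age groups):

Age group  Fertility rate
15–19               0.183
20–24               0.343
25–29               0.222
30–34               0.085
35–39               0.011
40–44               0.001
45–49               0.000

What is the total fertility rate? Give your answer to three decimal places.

Sum of ASFRs = 0.183 + 0.343 + 0.222 + 0.085 + 0.011 + 0.001 + 0.000 = 0.845
TFR = 5 × 0.845 = 4.225

4.225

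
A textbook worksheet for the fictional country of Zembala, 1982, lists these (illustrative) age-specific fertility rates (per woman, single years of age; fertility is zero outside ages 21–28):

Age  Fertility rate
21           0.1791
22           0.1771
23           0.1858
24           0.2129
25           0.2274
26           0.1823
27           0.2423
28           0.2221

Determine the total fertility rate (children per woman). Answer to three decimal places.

1.629

Sum of ASFRs = 0.1791 + 0.1771 + 0.1858 + 0.2129 + 0.2274 + 0.1823 + 0.2423 + 0.2221 = 1.6290
TFR = 1.629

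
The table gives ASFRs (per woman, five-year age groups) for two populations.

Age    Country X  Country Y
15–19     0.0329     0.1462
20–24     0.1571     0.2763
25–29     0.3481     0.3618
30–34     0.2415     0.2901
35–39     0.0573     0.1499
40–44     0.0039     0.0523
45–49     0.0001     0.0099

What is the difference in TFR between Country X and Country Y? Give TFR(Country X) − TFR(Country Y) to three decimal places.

Country X:
  Sum of ASFRs = 0.0329 + 0.1571 + 0.3481 + 0.2415 + 0.0573 + 0.0039 + 0.0001 = 0.8409
  TFR = 5 × 0.8409 = 4.2045
Country Y:
  Sum of ASFRs = 0.1462 + 0.2763 + 0.3618 + 0.2901 + 0.1499 + 0.0523 + 0.0099 = 1.2865
  TFR = 5 × 1.2865 = 6.4325
Difference = 4.2045 − 6.4325 = -2.228

-2.228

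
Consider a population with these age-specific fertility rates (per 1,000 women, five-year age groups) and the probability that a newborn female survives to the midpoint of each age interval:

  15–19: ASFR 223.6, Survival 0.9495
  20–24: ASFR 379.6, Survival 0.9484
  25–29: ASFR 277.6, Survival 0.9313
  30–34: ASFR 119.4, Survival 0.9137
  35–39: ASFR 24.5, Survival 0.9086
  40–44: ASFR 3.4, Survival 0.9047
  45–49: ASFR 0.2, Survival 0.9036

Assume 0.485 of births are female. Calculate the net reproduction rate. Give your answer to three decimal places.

Proportion female at birth = 0.485.
Each age group contributes 5 × ASFR × survival:
  15–19: 5 × 223.6/1000 × 0.9495 = 1.06154
  20–24: 5 × 379.6/1000 × 0.9484 = 1.80006
  25–29: 5 × 277.6/1000 × 0.9313 = 1.29264
  30–34: 5 × 119.4/1000 × 0.9137 = 0.54548
  35–39: 5 × 24.5/1000 × 0.9086 = 0.11130
  40–44: 5 × 3.4/1000 × 0.9047 = 0.01538
  45–49: 5 × 0.2/1000 × 0.9036 = 0.00090
Sum = 4.82730
NRR = 0.485 × 4.82730 = 2.34124
An NRR exceeding 1 indicates intrinsic growth under these rates.

2.341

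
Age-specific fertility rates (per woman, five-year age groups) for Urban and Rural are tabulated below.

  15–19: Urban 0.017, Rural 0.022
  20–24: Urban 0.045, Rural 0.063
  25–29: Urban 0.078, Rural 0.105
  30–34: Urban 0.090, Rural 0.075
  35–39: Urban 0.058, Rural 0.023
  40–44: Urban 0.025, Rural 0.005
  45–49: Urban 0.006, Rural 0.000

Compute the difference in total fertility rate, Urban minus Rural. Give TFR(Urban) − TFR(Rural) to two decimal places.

Urban:
  Sum of ASFRs = 0.017 + 0.045 + 0.078 + 0.090 + 0.058 + 0.025 + 0.006 = 0.319
  TFR = 5 × 0.319 = 1.595
Rural:
  Sum of ASFRs = 0.022 + 0.063 + 0.105 + 0.075 + 0.023 + 0.005 + 0.000 = 0.293
  TFR = 5 × 0.293 = 1.465
Difference = 1.595 − 1.465 = 0.13

0.13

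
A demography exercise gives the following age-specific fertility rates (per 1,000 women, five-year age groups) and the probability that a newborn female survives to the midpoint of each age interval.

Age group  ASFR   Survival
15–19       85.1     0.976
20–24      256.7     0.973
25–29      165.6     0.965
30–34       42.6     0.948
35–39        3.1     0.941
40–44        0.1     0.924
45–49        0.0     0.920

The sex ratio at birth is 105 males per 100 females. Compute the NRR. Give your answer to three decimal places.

Proportion female at birth = 100 / (100 + 105) = 0.48780.
Survival-weighted fertility by age (5·fₓ·Sₓ):
  15–19: 5 × 85.1/1000 × 0.976 = 0.41529
  20–24: 5 × 256.7/1000 × 0.973 = 1.24885
  25–29: 5 × 165.6/1000 × 0.965 = 0.79902
  30–34: 5 × 42.6/1000 × 0.948 = 0.20192
  35–39: 5 × 3.1/1000 × 0.941 = 0.01459
  40–44: 5 × 0.1/1000 × 0.924 = 0.00046
  45–49: 5 × 0.0/1000 × 0.920 = 0.00000
Sum = 2.68013
NRR = 0.48780 × 2.68013 = 1.30737

1.307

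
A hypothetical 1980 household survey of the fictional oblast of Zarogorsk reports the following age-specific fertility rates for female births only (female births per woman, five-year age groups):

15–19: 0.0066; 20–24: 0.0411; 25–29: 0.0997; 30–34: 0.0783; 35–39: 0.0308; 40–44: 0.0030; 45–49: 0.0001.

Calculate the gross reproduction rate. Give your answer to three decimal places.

Sum of female ASFRs = 0.0066 + 0.0411 + 0.0997 + 0.0783 + 0.0308 + 0.0030 + 0.0001 = 0.2596
GRR = 5 × 0.2596 = 1.298

1.298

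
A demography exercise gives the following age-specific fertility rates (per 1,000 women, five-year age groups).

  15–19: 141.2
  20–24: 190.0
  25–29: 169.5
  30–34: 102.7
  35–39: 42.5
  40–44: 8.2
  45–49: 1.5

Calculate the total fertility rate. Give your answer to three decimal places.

3.278

Sum of ASFRs = 141.2 + 190.0 + 169.5 + 102.7 + 42.5 + 8.2 + 1.5 = 655.6
TFR = 5 × 655.6 / 1000 = 3.278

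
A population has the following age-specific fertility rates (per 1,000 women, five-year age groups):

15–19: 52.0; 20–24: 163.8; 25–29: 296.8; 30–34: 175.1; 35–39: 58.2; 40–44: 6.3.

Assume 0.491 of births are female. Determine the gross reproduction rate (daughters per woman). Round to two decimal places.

Proportion female at birth = 0.491.
Sum of ASFRs = 52.0 + 163.8 + 296.8 + 175.1 + 58.2 + 6.3 = 752.2
TFR = 5 × 752.2 / 1000 = 3.761
GRR = 0.491 × 3.761 = 1.84665

1.85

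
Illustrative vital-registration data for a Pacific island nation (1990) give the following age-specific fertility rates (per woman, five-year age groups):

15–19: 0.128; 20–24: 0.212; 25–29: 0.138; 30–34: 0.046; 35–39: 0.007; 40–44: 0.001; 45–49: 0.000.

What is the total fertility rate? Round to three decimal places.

2.660

Sum of ASFRs = 0.128 + 0.212 + 0.138 + 0.046 + 0.007 + 0.001 + 0.000 = 0.532
TFR = 5 × 0.532 = 2.66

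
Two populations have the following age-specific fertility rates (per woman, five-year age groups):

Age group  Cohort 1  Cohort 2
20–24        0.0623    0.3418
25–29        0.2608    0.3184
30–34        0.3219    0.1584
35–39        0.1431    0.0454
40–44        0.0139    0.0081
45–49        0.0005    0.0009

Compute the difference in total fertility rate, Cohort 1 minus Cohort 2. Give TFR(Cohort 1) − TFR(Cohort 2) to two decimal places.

-0.35

Cohort 1:
  Sum of ASFRs = 0.0623 + 0.2608 + 0.3219 + 0.1431 + 0.0139 + 0.0005 = 0.8025
  TFR = 5 × 0.8025 = 4.0125
Cohort 2:
  Sum of ASFRs = 0.3418 + 0.3184 + 0.1584 + 0.0454 + 0.0081 + 0.0009 = 0.8730
  TFR = 5 × 0.8730 = 4.365
Difference = 4.0125 − 4.365 = -0.3525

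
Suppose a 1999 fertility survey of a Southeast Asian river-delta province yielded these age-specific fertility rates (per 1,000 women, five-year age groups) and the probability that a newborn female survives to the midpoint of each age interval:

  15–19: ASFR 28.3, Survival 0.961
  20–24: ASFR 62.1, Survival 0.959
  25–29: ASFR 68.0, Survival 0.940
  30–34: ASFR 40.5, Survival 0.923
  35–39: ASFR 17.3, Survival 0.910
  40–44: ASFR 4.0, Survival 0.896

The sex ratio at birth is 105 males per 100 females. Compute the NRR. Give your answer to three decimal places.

Proportion female at birth = 100 / (100 + 105) = 0.48780.
Survival-weighted fertility by age (5·fₓ·Sₓ):
  15–19: 5 × 28.3/1000 × 0.961 = 0.13598
  20–24: 5 × 62.1/1000 × 0.959 = 0.29777
  25–29: 5 × 68.0/1000 × 0.940 = 0.31960
  30–34: 5 × 40.5/1000 × 0.923 = 0.18691
  35–39: 5 × 17.3/1000 × 0.910 = 0.07872
  40–44: 5 × 4.0/1000 × 0.896 = 0.01792
Sum = 1.03690
NRR = 0.48780 × 1.03690 = 0.50580
With NRR below 1 the population is below replacement fertility.

0.506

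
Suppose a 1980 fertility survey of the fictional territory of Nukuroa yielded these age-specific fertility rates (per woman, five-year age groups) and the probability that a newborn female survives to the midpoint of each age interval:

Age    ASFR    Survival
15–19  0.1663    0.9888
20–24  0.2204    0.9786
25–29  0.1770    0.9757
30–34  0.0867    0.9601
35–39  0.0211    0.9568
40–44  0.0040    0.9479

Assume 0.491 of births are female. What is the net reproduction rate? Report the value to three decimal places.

1.620

Proportion female at birth = 0.491.
Each age group contributes 5 × ASFR × survival:
  15–19: 5 × 0.1663 × 0.9888 = 0.82219
  20–24: 5 × 0.2204 × 0.9786 = 1.07842
  25–29: 5 × 0.1770 × 0.9757 = 0.86349
  30–34: 5 × 0.0867 × 0.9601 = 0.41620
  35–39: 5 × 0.0211 × 0.9568 = 0.10094
  40–44: 5 × 0.0040 × 0.9479 = 0.01896
Sum = 3.30020
NRR = 0.491 × 3.30020 = 1.62040
With NRR above 1 the population is above replacement fertility.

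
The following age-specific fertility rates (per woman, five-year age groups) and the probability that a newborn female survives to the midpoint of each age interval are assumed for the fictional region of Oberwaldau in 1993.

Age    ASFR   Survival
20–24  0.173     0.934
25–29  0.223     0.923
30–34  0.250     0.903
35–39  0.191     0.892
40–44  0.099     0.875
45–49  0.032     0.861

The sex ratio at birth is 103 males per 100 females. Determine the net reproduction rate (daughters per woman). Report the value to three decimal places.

Proportion female at birth = 100 / (100 + 103) = 0.49261.
Survival-weighted fertility by age (5·fₓ·Sₓ):
  20–24: 5 × 0.173 × 0.934 = 0.80791
  25–29: 5 × 0.223 × 0.923 = 1.02915
  30–34: 5 × 0.250 × 0.903 = 1.12875
  35–39: 5 × 0.191 × 0.892 = 0.85186
  40–44: 5 × 0.099 × 0.875 = 0.43313
  45–49: 5 × 0.032 × 0.861 = 0.13776
Sum = 4.38856
NRR = 0.49261 × 4.38856 = 2.16185
An NRR exceeding 1 indicates intrinsic growth under these rates.

2.162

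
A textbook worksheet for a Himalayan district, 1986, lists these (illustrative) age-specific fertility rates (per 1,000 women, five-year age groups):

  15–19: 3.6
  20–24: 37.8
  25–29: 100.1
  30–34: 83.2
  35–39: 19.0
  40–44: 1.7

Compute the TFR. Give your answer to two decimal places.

1.23

Sum of ASFRs = 3.6 + 37.8 + 100.1 + 83.2 + 19.0 + 1.7 = 245.4
TFR = 5 × 245.4 / 1000 = 1.227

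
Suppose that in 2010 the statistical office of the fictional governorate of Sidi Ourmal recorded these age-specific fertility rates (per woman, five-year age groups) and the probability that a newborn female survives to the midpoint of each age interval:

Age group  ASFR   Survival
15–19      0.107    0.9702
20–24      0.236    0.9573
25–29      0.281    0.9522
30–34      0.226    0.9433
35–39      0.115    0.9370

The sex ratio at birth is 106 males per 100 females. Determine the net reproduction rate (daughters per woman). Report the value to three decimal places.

Proportion female at birth = 100 / (100 + 106) = 0.48544.
Each age group contributes 5 × ASFR × survival:
  15–19: 5 × 0.107 × 0.9702 = 0.51906
  20–24: 5 × 0.236 × 0.9573 = 1.12961
  25–29: 5 × 0.281 × 0.9522 = 1.33784
  30–34: 5 × 0.226 × 0.9433 = 1.06593
  35–39: 5 × 0.115 × 0.9370 = 0.53878
Sum = 4.59122
NRR = 0.48544 × 4.59122 = 2.22876

2.229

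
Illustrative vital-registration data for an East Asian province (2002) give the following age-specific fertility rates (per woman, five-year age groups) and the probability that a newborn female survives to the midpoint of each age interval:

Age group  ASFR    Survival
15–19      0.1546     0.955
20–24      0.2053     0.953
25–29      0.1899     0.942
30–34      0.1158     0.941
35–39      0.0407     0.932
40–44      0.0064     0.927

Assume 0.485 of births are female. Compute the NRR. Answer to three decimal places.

Proportion female at birth = 0.485.
Each age group contributes 5 × ASFR × survival:
  15–19: 5 × 0.1546 × 0.955 = 0.73822
  20–24: 5 × 0.2053 × 0.953 = 0.97825
  25–29: 5 × 0.1899 × 0.942 = 0.89443
  30–34: 5 × 0.1158 × 0.941 = 0.54484
  35–39: 5 × 0.0407 × 0.932 = 0.18966
  40–44: 5 × 0.0064 × 0.927 = 0.02966
Sum = 3.37506
NRR = 0.485 × 3.37506 = 1.63690
NRR > 1, so each generation more than replaces itself.

1.637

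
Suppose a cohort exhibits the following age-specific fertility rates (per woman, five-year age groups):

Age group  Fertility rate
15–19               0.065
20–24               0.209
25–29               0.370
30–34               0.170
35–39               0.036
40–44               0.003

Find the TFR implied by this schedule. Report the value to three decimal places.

Sum of ASFRs = 0.065 + 0.209 + 0.370 + 0.170 + 0.036 + 0.003 = 0.853
TFR = 5 × 0.853 = 4.265

4.265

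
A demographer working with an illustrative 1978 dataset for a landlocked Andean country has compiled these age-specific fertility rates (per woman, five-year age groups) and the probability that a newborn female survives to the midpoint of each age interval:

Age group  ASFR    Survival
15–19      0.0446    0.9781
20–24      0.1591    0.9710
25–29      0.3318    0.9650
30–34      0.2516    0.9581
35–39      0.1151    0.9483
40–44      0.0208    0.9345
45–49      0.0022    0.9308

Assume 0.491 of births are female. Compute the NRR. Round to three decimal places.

Proportion female at birth = 0.491.
Survival-weighted fertility by age (5·fₓ·Sₓ):
  15–19: 5 × 0.0446 × 0.9781 = 0.21812
  20–24: 5 × 0.1591 × 0.9710 = 0.77243
  25–29: 5 × 0.3318 × 0.9650 = 1.60094
  30–34: 5 × 0.2516 × 0.9581 = 1.20529
  35–39: 5 × 0.1151 × 0.9483 = 0.54575
  40–44: 5 × 0.0208 × 0.9345 = 0.09719
  45–49: 5 × 0.0022 × 0.9308 = 0.01024
Sum = 4.44996
NRR = 0.491 × 4.44996 = 2.18493
An NRR exceeding 1 indicates intrinsic growth under these rates.

2.185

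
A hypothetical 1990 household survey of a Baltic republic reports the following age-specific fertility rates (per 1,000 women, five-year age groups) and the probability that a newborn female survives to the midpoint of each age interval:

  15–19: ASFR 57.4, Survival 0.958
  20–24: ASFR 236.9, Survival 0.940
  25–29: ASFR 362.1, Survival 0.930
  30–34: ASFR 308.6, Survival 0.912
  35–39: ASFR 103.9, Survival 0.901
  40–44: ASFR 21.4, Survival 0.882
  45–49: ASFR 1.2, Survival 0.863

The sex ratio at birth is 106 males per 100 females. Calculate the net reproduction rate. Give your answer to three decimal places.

2.450

Proportion female at birth = 100 / (100 + 106) = 0.48544.
Each age group contributes 5 × ASFR × survival:
  15–19: 5 × 57.4/1000 × 0.958 = 0.27495
  20–24: 5 × 236.9/1000 × 0.940 = 1.11343
  25–29: 5 × 362.1/1000 × 0.930 = 1.68377
  30–34: 5 × 308.6/1000 × 0.912 = 1.40722
  35–39: 5 × 103.9/1000 × 0.901 = 0.46807
  40–44: 5 × 21.4/1000 × 0.882 = 0.09437
  45–49: 5 × 1.2/1000 × 0.863 = 0.00518
Sum = 5.04699
NRR = 0.48544 × 5.04699 = 2.45001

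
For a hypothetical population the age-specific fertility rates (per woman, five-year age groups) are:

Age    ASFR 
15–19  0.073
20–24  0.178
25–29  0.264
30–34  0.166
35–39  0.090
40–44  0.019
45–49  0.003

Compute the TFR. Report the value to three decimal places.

Sum of ASFRs = 0.073 + 0.178 + 0.264 + 0.166 + 0.090 + 0.019 + 0.003 = 0.793
TFR = 5 × 0.793 = 3.965

3.965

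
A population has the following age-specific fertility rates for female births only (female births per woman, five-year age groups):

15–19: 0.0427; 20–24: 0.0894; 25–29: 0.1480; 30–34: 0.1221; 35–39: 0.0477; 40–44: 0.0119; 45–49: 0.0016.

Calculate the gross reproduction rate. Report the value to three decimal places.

2.317

Sum of female ASFRs = 0.0427 + 0.0894 + 0.1480 + 0.1221 + 0.0477 + 0.0119 + 0.0016 = 0.4634
GRR = 5 × 0.4634 = 2.317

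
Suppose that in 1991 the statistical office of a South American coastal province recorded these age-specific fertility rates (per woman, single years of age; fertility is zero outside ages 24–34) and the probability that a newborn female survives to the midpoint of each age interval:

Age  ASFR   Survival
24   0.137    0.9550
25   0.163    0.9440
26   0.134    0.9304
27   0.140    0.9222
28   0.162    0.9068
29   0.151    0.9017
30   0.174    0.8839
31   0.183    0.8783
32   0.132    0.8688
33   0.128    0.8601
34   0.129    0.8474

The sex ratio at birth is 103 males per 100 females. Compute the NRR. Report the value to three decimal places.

0.724

Proportion female at birth = 100 / (100 + 103) = 0.49261.
Each age group contributes 1 × ASFR × survival:
  24: 1 × 0.137 × 0.9550 = 0.13084
  25: 1 × 0.163 × 0.9440 = 0.15387
  26: 1 × 0.134 × 0.9304 = 0.12467
  27: 1 × 0.140 × 0.9222 = 0.12911
  28: 1 × 0.162 × 0.9068 = 0.14690
  29: 1 × 0.151 × 0.9017 = 0.13616
  30: 1 × 0.174 × 0.8839 = 0.15380
  31: 1 × 0.183 × 0.8783 = 0.16073
  32: 1 × 0.132 × 0.8688 = 0.11468
  33: 1 × 0.128 × 0.8601 = 0.11009
  34: 1 × 0.129 × 0.8474 = 0.10931
Sum = 1.47016
NRR = 0.49261 × 1.47016 = 0.72422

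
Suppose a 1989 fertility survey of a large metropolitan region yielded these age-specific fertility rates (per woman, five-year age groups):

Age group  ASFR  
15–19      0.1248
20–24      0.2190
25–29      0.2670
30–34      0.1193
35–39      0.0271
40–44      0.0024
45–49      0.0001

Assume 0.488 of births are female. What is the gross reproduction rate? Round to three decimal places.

Proportion female at birth = 0.488.
Sum of ASFRs = 0.1248 + 0.2190 + 0.2670 + 0.1193 + 0.0271 + 0.0024 + 0.0001 = 0.7597
TFR = 5 × 0.7597 = 3.7985
GRR = 0.488 × 3.7985 = 1.85367

1.854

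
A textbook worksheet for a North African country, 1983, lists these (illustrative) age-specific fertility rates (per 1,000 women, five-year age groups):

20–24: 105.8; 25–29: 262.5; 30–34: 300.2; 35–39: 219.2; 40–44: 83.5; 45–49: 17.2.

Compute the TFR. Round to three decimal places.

4.942

Sum of ASFRs = 105.8 + 262.5 + 300.2 + 219.2 + 83.5 + 17.2 = 988.4
TFR = 5 × 988.4 / 1000 = 4.942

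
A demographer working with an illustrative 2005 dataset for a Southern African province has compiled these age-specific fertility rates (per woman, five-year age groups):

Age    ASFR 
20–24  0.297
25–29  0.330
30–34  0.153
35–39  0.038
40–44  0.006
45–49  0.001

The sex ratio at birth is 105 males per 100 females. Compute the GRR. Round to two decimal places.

2.01

Proportion female at birth = 100 / (100 + 105) = 0.48780.
Sum of ASFRs = 0.297 + 0.330 + 0.153 + 0.038 + 0.006 + 0.001 = 0.825
TFR = 5 × 0.825 = 4.125
GRR = 0.48780 × 4.125 = 2.01218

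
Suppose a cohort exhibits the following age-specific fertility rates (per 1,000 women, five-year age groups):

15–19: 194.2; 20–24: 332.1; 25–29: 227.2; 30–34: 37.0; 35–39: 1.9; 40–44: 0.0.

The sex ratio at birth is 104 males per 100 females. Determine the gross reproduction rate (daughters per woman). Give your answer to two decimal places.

Proportion female at birth = 100 / (100 + 104) = 0.49020.
Sum of ASFRs = 194.2 + 332.1 + 227.2 + 37.0 + 1.9 + 0.0 = 792.4
TFR = 5 × 792.4 / 1000 = 3.962
GRR = 0.49020 × 3.962 = 1.94217

1.94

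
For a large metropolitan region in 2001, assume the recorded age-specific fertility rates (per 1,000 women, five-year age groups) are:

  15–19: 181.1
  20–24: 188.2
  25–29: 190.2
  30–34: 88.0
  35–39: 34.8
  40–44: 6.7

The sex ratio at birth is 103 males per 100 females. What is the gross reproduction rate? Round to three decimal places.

Proportion female at birth = 100 / (100 + 103) = 0.49261.
Sum of ASFRs = 181.1 + 188.2 + 190.2 + 88.0 + 34.8 + 6.7 = 689.0
TFR = 5 × 689.0 / 1000 = 3.445
GRR = 0.49261 × 3.445 = 1.69704

1.697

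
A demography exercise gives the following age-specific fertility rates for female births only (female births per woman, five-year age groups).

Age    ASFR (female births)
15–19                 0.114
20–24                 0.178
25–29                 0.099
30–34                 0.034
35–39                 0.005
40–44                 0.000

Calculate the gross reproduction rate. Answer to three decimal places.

2.150

Sum of female ASFRs = 0.114 + 0.178 + 0.099 + 0.034 + 0.005 + 0.000 = 0.430
GRR = 5 × 0.430 = 2.15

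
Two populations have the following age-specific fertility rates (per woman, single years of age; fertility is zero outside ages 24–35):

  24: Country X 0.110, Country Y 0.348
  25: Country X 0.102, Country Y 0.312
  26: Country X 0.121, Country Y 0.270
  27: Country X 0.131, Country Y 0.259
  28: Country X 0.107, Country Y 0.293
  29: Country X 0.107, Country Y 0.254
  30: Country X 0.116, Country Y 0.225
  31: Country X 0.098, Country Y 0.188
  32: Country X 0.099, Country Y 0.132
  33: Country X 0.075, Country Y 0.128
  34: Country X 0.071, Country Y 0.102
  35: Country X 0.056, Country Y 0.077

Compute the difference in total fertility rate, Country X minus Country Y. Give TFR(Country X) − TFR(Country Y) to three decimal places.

-1.395

Country X:
  Sum of ASFRs = 0.110 + 0.102 + 0.121 + 0.131 + 0.107 + 0.107 + 0.116 + 0.098 + 0.099 + 0.075 + 0.071 + 0.056 = 1.193
  TFR = 1.193
Country Y:
  Sum of ASFRs = 0.348 + 0.312 + 0.270 + 0.259 + 0.293 + 0.254 + 0.225 + 0.188 + 0.132 + 0.128 + 0.102 + 0.077 = 2.588
  TFR = 2.588
Difference = 1.193 − 2.588 = -1.395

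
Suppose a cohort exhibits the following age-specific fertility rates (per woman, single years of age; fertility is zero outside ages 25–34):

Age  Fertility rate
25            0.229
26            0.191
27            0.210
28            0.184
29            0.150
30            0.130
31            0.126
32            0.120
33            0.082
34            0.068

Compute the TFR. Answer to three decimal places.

Sum of ASFRs = 0.229 + 0.191 + 0.210 + 0.184 + 0.150 + 0.130 + 0.126 + 0.120 + 0.082 + 0.068 = 1.490
TFR = 1.49

1.490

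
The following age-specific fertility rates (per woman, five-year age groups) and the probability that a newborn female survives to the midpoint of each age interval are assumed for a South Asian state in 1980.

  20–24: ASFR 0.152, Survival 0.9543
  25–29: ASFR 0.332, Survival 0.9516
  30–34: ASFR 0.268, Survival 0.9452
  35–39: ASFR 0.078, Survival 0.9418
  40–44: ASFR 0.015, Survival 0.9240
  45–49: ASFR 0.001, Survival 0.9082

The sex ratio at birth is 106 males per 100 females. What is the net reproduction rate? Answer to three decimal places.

Proportion female at birth = 100 / (100 + 106) = 0.48544.
Survival-weighted fertility by age (5·fₓ·Sₓ):
  20–24: 5 × 0.152 × 0.9543 = 0.72527
  25–29: 5 × 0.332 × 0.9516 = 1.57966
  30–34: 5 × 0.268 × 0.9452 = 1.26657
  35–39: 5 × 0.078 × 0.9418 = 0.36730
  40–44: 5 × 0.015 × 0.9240 = 0.06930
  45–49: 5 × 0.001 × 0.9082 = 0.00454
Sum = 4.01264
NRR = 0.48544 × 4.01264 = 1.94790

1.948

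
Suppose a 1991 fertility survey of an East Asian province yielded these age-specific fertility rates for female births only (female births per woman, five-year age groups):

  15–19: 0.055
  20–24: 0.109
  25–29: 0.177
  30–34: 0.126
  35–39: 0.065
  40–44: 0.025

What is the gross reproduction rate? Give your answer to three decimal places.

2.785

Sum of female ASFRs = 0.055 + 0.109 + 0.177 + 0.126 + 0.065 + 0.025 = 0.557
GRR = 5 × 0.557 = 2.785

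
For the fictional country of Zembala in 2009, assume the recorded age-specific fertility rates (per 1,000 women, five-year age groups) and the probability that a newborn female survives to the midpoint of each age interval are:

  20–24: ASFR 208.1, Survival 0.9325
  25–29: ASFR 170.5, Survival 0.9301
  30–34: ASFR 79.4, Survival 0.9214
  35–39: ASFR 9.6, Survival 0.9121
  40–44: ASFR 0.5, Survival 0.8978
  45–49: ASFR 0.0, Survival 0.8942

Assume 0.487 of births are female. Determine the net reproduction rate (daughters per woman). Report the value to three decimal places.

1.059

Proportion female at birth = 0.487.
Per-age-group product (5 × ASFR × survival probability):
  20–24: 5 × 208.1/1000 × 0.9325 = 0.97027
  25–29: 5 × 170.5/1000 × 0.9301 = 0.79291
  30–34: 5 × 79.4/1000 × 0.9214 = 0.36580
  35–39: 5 × 9.6/1000 × 0.9121 = 0.04378
  40–44: 5 × 0.5/1000 × 0.8978 = 0.00224
  45–49: 5 × 0.0/1000 × 0.8942 = 0.00000
Sum = 2.17500
NRR = 0.487 × 2.17500 = 1.05923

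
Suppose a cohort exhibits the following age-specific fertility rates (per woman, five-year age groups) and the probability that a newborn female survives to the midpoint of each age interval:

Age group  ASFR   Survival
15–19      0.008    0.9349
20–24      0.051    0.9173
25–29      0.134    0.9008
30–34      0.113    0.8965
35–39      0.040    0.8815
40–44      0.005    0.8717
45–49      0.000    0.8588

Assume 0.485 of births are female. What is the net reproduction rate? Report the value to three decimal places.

Proportion female at birth = 0.485.
Per-age-group product (5 × ASFR × survival probability):
  15–19: 5 × 0.008 × 0.9349 = 0.03740
  20–24: 5 × 0.051 × 0.9173 = 0.23391
  25–29: 5 × 0.134 × 0.9008 = 0.60354
  30–34: 5 × 0.113 × 0.8965 = 0.50652
  35–39: 5 × 0.040 × 0.8815 = 0.17630
  40–44: 5 × 0.005 × 0.8717 = 0.02179
  45–49: 5 × 0.000 × 0.8588 = 0.00000
Sum = 1.57946
NRR = 0.485 × 1.57946 = 0.76604
An NRR under 1 implies long-run decline under these rates.

0.766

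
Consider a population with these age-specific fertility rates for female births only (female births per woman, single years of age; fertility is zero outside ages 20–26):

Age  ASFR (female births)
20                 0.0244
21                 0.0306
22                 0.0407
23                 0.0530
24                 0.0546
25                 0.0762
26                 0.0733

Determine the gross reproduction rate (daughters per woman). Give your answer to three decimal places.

0.353

Sum of female ASFRs = 0.0244 + 0.0306 + 0.0407 + 0.0530 + 0.0546 + 0.0762 + 0.0733 = 0.3528
GRR = 0.3528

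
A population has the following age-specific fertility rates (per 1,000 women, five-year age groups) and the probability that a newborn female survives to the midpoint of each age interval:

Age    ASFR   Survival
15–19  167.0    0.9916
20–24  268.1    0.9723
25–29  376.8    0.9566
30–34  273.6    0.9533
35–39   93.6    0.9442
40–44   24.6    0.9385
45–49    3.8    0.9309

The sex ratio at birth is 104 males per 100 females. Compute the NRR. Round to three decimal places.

Proportion female at birth = 100 / (100 + 104) = 0.49020.
Each age group contributes 5 × ASFR × survival:
  15–19: 5 × 167.0/1000 × 0.9916 = 0.82799
  20–24: 5 × 268.1/1000 × 0.9723 = 1.30337
  25–29: 5 × 376.8/1000 × 0.9566 = 1.80223
  30–34: 5 × 273.6/1000 × 0.9533 = 1.30411
  35–39: 5 × 93.6/1000 × 0.9442 = 0.44189
  40–44: 5 × 24.6/1000 × 0.9385 = 0.11544
  45–49: 5 × 3.8/1000 × 0.9309 = 0.01769
Sum = 5.81272
NRR = 0.49020 × 5.81272 = 2.84940
An NRR exceeding 1 indicates intrinsic growth under these rates.

2.849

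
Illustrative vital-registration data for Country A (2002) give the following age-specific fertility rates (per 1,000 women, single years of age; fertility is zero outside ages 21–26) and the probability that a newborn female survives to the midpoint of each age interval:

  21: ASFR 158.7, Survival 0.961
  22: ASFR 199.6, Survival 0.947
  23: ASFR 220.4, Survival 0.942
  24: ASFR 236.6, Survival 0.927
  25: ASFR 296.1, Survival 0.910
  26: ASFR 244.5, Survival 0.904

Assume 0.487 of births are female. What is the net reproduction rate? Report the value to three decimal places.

Proportion female at birth = 0.487.
Per-age-group product (1 × ASFR × survival probability):
  21: 1 × 158.7/1000 × 0.961 = 0.15251
  22: 1 × 199.6/1000 × 0.947 = 0.18902
  23: 1 × 220.4/1000 × 0.942 = 0.20762
  24: 1 × 236.6/1000 × 0.927 = 0.21933
  25: 1 × 296.1/1000 × 0.910 = 0.26945
  26: 1 × 244.5/1000 × 0.904 = 0.22103
Sum = 1.25896
NRR = 0.487 × 1.25896 = 0.61311
NRR < 1, so the cohort does not fully replace itself.

0.613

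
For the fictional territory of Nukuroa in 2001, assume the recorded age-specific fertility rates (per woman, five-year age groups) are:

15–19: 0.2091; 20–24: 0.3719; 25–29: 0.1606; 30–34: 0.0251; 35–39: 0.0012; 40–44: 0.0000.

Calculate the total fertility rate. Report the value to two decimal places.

Sum of ASFRs = 0.2091 + 0.3719 + 0.1606 + 0.0251 + 0.0012 + 0.0000 = 0.7679
TFR = 5 × 0.7679 = 3.8395

3.84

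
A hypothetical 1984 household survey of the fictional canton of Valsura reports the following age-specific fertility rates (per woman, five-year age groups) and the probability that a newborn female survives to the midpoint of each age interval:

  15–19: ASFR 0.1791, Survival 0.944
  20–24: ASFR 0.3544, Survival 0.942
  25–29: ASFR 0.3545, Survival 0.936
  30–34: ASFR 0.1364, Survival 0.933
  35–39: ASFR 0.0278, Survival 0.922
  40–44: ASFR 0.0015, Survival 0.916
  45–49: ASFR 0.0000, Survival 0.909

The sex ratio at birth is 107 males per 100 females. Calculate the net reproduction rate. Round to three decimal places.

2.389

Proportion female at birth = 100 / (100 + 107) = 0.48309.
Per-age-group product (5 × ASFR × survival probability):
  15–19: 5 × 0.1791 × 0.944 = 0.84535
  20–24: 5 × 0.3544 × 0.942 = 1.66922
  25–29: 5 × 0.3545 × 0.936 = 1.65906
  30–34: 5 × 0.1364 × 0.933 = 0.63631
  35–39: 5 × 0.0278 × 0.922 = 0.12816
  40–44: 5 × 0.0015 × 0.916 = 0.00687
  45–49: 5 × 0.0000 × 0.909 = 0.00000
Sum = 4.94497
NRR = 0.48309 × 4.94497 = 2.38887
An NRR exceeding 1 indicates intrinsic growth under these rates.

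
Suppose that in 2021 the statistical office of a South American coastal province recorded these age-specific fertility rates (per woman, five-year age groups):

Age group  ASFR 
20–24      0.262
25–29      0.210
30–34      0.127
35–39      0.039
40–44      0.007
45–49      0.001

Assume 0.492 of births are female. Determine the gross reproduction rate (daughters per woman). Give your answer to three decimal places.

1.589

Proportion female at birth = 0.492.
Sum of ASFRs = 0.262 + 0.210 + 0.127 + 0.039 + 0.007 + 0.001 = 0.646
TFR = 5 × 0.646 = 3.23
GRR = 0.492 × 3.23 = 1.58916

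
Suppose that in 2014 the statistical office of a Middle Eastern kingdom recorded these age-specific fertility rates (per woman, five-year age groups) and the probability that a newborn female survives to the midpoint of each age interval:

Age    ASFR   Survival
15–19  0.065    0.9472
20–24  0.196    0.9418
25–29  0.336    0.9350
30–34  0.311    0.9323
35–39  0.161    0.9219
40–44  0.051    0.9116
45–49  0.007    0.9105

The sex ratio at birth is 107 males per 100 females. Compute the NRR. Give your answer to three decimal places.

2.540

Proportion female at birth = 100 / (100 + 107) = 0.48309.
Each age group contributes 5 × ASFR × survival:
  15–19: 5 × 0.065 × 0.9472 = 0.30784
  20–24: 5 × 0.196 × 0.9418 = 0.92296
  25–29: 5 × 0.336 × 0.9350 = 1.57080
  30–34: 5 × 0.311 × 0.9323 = 1.44973
  35–39: 5 × 0.161 × 0.9219 = 0.74213
  40–44: 5 × 0.051 × 0.9116 = 0.23246
  45–49: 5 × 0.007 × 0.9105 = 0.03187
Sum = 5.25779
NRR = 0.48309 × 5.25779 = 2.53999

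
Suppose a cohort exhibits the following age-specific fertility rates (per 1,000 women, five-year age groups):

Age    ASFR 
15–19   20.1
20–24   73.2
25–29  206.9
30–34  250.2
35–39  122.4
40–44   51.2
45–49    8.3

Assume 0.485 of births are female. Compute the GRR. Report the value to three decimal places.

1.776

Proportion female at birth = 0.485.
Sum of ASFRs = 20.1 + 73.2 + 206.9 + 250.2 + 122.4 + 51.2 + 8.3 = 732.3
TFR = 5 × 732.3 / 1000 = 3.6615
GRR = 0.485 × 3.6615 = 1.77583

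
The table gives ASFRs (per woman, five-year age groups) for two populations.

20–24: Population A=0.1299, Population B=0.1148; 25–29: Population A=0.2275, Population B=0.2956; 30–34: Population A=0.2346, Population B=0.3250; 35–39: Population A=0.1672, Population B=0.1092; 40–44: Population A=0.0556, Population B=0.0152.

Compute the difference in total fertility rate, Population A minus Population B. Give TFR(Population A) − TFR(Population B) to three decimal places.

-0.225

Population A:
  Sum of ASFRs = 0.1299 + 0.2275 + 0.2346 + 0.1672 + 0.0556 = 0.8148
  TFR = 5 × 0.8148 = 4.074
Population B:
  Sum of ASFRs = 0.1148 + 0.2956 + 0.3250 + 0.1092 + 0.0152 = 0.8598
  TFR = 5 × 0.8598 = 4.299
Difference = 4.074 − 4.299 = -0.225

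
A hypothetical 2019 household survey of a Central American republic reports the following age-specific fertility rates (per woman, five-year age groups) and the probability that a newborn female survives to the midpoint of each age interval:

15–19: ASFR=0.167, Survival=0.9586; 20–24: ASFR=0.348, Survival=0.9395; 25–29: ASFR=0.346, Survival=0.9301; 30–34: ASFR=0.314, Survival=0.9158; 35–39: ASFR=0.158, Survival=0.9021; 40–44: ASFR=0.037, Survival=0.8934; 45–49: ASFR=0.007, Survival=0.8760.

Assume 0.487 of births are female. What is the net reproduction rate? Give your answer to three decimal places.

Proportion female at birth = 0.487.
Each age group contributes 5 × ASFR × survival:
  15–19: 5 × 0.167 × 0.9586 = 0.80043
  20–24: 5 × 0.348 × 0.9395 = 1.63473
  25–29: 5 × 0.346 × 0.9301 = 1.60907
  30–34: 5 × 0.314 × 0.9158 = 1.43781
  35–39: 5 × 0.158 × 0.9021 = 0.71266
  40–44: 5 × 0.037 × 0.8934 = 0.16528
  45–49: 5 × 0.007 × 0.8760 = 0.03066
Sum = 6.39064
NRR = 0.487 × 6.39064 = 3.11224

3.112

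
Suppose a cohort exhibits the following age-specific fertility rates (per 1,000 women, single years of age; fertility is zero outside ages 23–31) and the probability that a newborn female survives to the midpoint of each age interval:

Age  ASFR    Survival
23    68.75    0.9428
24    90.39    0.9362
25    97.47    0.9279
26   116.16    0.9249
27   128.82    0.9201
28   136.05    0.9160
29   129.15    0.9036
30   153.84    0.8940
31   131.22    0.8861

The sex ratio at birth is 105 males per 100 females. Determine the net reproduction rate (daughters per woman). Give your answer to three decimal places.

0.469

Proportion female at birth = 100 / (100 + 105) = 0.48780.
Weighting each age-specific rate by interval width and survival:
  23: 1 × 68.75/1000 × 0.9428 = 0.06482
  24: 1 × 90.39/1000 × 0.9362 = 0.08462
  25: 1 × 97.47/1000 × 0.9279 = 0.09044
  26: 1 × 116.16/1000 × 0.9249 = 0.10744
  27: 1 × 128.82/1000 × 0.9201 = 0.11853
  28: 1 × 136.05/1000 × 0.9160 = 0.12462
  29: 1 × 129.15/1000 × 0.9036 = 0.11670
  30: 1 × 153.84/1000 × 0.8940 = 0.13753
  31: 1 × 131.22/1000 × 0.8861 = 0.11627
Sum = 0.96097
NRR = 0.48780 × 0.96097 = 0.46876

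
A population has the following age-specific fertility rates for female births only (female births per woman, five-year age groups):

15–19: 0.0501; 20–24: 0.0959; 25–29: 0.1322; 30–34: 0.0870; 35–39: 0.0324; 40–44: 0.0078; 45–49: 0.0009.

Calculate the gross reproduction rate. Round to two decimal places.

2.03

Sum of female ASFRs = 0.0501 + 0.0959 + 0.1322 + 0.0870 + 0.0324 + 0.0078 + 0.0009 = 0.4063
GRR = 5 × 0.4063 = 2.0315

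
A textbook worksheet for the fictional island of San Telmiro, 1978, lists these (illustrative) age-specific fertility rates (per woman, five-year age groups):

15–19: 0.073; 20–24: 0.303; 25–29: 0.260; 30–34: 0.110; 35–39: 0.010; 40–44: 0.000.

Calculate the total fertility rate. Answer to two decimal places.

Sum of ASFRs = 0.073 + 0.303 + 0.260 + 0.110 + 0.010 + 0.000 = 0.756
TFR = 5 × 0.756 = 3.78

3.78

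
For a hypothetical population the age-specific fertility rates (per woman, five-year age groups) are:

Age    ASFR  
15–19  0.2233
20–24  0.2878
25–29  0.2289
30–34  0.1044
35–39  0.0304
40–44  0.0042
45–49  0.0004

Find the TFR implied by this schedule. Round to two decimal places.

Sum of ASFRs = 0.2233 + 0.2878 + 0.2289 + 0.1044 + 0.0304 + 0.0042 + 0.0004 = 0.8794
TFR = 5 × 0.8794 = 4.397

4.40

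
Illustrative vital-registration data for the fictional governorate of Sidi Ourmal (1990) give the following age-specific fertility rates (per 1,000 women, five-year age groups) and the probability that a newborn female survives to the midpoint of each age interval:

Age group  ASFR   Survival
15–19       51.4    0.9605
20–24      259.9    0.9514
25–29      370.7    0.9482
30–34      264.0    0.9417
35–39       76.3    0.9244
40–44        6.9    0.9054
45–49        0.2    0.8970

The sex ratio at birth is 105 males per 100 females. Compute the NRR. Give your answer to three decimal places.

2.375

Proportion female at birth = 100 / (100 + 105) = 0.48780.
Survival-weighted fertility by age (5·fₓ·Sₓ):
  15–19: 5 × 51.4/1000 × 0.9605 = 0.24685
  20–24: 5 × 259.9/1000 × 0.9514 = 1.23634
  25–29: 5 × 370.7/1000 × 0.9482 = 1.75749
  30–34: 5 × 264.0/1000 × 0.9417 = 1.24304
  35–39: 5 × 76.3/1000 × 0.9244 = 0.35266
  40–44: 5 × 6.9/1000 × 0.9054 = 0.03124
  45–49: 5 × 0.2/1000 × 0.8970 = 0.00090
Sum = 4.86852
NRR = 0.48780 × 4.86852 = 2.37486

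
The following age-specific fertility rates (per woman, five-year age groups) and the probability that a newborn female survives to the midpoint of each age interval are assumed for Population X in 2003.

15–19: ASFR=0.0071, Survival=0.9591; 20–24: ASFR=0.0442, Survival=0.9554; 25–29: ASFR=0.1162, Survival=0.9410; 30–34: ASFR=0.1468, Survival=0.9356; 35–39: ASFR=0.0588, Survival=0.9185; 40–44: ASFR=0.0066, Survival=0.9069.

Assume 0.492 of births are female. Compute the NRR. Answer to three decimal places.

0.875

Proportion female at birth = 0.492.
Weighting each age-specific rate by interval width and survival:
  15–19: 5 × 0.0071 × 0.9591 = 0.03405
  20–24: 5 × 0.0442 × 0.9554 = 0.21114
  25–29: 5 × 0.1162 × 0.9410 = 0.54672
  30–34: 5 × 0.1468 × 0.9356 = 0.68673
  35–39: 5 × 0.0588 × 0.9185 = 0.27004
  40–44: 5 × 0.0066 × 0.9069 = 0.02993
Sum = 1.77861
NRR = 0.492 × 1.77861 = 0.87508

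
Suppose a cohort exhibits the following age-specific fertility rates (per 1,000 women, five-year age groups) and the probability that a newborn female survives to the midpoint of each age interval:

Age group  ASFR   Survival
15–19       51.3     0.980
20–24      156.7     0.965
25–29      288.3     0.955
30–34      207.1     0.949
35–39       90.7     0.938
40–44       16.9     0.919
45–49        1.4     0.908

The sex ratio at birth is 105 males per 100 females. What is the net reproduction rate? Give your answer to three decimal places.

Proportion female at birth = 100 / (100 + 105) = 0.48780.
Weighting each age-specific rate by interval width and survival:
  15–19: 5 × 51.3/1000 × 0.980 = 0.25137
  20–24: 5 × 156.7/1000 × 0.965 = 0.75608
  25–29: 5 × 288.3/1000 × 0.955 = 1.37663
  30–34: 5 × 207.1/1000 × 0.949 = 0.98269
  35–39: 5 × 90.7/1000 × 0.938 = 0.42538
  40–44: 5 × 16.9/1000 × 0.919 = 0.07766
  45–49: 5 × 1.4/1000 × 0.908 = 0.00636
Sum = 3.87617
NRR = 0.48780 × 3.87617 = 1.89080

1.891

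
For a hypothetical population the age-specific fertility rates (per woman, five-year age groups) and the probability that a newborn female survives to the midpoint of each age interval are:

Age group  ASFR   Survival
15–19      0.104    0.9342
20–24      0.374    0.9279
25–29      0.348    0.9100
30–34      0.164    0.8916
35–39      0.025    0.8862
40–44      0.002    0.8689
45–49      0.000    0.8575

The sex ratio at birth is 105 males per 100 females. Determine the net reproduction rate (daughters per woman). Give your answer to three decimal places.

Proportion female at birth = 100 / (100 + 105) = 0.48780.
Survival-weighted fertility by age (5·fₓ·Sₓ):
  15–19: 5 × 0.104 × 0.9342 = 0.48578
  20–24: 5 × 0.374 × 0.9279 = 1.73517
  25–29: 5 × 0.348 × 0.9100 = 1.58340
  30–34: 5 × 0.164 × 0.8916 = 0.73111
  35–39: 5 × 0.025 × 0.8862 = 0.11078
  40–44: 5 × 0.002 × 0.8689 = 0.00869
  45–49: 5 × 0.000 × 0.8575 = 0.00000
Sum = 4.65493
NRR = 0.48780 × 4.65493 = 2.27067

2.271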